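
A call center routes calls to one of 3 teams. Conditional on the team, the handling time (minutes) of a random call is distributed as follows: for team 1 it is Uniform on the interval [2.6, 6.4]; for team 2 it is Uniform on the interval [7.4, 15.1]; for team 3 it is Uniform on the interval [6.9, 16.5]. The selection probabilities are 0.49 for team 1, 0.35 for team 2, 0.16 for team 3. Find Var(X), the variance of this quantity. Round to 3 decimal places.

Per component, 1: μ=4.5, E[X²]=21.4533; 2: μ=11.25, E[X²]=131.503; 3: μ=11.7, E[X²]=144.57.
E[X] = 0.49·4.5 + 0.35·11.25 + 0.16·11.7 = 8.0145.
E[X²] = 0.49·21.4533 + 0.35·131.503 + 0.16·144.57 = 79.6695.
Var(X) = E[X²] − (E[X])² = 79.6695 − 64.2322 = 15.4373.

15.437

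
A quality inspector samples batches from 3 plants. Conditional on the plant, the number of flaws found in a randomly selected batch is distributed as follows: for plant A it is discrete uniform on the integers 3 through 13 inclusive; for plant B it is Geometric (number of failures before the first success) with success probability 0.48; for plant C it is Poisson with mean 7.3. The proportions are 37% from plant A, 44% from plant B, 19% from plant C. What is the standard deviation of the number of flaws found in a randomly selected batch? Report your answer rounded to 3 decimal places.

4.139

Per component, A: μ=8, E[X²]=74; B: μ=1.08333, E[X²]=3.43056; C: μ=7.3, E[X²]=60.59.
E[X] = 0.37·8 + 0.44·1.08333 + 0.19·7.3 = 4.82367.
E[X²] = 0.37·74 + 0.44·3.43056 + 0.19·60.59 = 40.4015.
Var(X) = E[X²] − (E[X])² = 40.4015 − 23.2678 = 17.1338.
SD(X) = √17.1338 = 4.1393.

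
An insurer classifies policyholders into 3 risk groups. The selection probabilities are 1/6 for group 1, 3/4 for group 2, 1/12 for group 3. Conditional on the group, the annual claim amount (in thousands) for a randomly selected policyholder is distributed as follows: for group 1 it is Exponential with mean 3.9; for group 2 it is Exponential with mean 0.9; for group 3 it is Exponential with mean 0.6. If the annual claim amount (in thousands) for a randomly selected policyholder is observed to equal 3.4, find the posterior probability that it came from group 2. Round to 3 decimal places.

0.509

Likelihoods f(3.4 | ·): 1: 0.107231; 2: 0.025415; 3: 0.00576563.
Posterior ∝ prior × likelihood. Numerator for 2: 0.75·0.025415 = 0.0190612.
Normalizing constant: 0.166667·0.107231 + 0.75·0.025415 + 0.0833333·0.00576563 = 0.0374135.
P(2 | observation) = 0.0190612 / 0.0374135 = 0.509474.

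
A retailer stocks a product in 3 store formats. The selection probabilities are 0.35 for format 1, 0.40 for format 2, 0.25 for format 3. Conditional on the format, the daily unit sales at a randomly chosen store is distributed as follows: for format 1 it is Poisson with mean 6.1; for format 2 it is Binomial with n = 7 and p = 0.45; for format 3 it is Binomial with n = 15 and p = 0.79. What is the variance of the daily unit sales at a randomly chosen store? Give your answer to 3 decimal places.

Per component, 1: μ=6.1, E[X²]=43.31; 2: μ=3.15, E[X²]=11.655; 3: μ=11.85, E[X²]=142.911.
E[X] = 0.35·6.1 + 0.4·3.15 + 0.25·11.85 = 6.3575.
E[X²] = 0.35·43.31 + 0.4·11.655 + 0.25·142.911 = 55.5483.
Var(X) = E[X²] − (E[X])² = 55.5483 − 40.4178 = 15.1304.

15.130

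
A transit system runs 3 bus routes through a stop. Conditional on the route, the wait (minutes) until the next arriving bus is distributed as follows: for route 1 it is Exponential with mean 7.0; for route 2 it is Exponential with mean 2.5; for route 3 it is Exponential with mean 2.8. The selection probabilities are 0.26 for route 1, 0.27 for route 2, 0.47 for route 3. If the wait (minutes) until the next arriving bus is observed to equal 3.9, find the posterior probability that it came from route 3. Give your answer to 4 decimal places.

0.4867

Likelihoods f(3.9 | ·): 1: 0.0818348; 2: 0.0840544; 3: 0.0887017.
Posterior ∝ prior × likelihood. Numerator for 3: 0.47·0.0887017 = 0.0416898.
Normalizing constant: 0.26·0.0818348 + 0.27·0.0840544 + 0.47·0.0887017 = 0.0856615.
P(3 | observation) = 0.0416898 / 0.0856615 = 0.48668.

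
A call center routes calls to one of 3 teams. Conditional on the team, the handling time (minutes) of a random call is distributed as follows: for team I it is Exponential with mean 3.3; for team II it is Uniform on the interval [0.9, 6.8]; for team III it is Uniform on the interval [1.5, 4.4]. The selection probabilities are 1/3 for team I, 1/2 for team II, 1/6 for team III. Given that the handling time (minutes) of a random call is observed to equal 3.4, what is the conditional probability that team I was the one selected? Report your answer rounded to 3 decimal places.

0.202

Likelihoods f(3.4 | ·): I: 0.108151; II: 0.169492; III: 0.344828.
Posterior ∝ prior × likelihood. Numerator for I: 0.333333·0.108151 = 0.0360504.
Normalizing constant: 0.333333·0.108151 + 0.5·0.169492 + 0.166667·0.344828 = 0.178267.
P(I | observation) = 0.0360504 / 0.178267 = 0.202226.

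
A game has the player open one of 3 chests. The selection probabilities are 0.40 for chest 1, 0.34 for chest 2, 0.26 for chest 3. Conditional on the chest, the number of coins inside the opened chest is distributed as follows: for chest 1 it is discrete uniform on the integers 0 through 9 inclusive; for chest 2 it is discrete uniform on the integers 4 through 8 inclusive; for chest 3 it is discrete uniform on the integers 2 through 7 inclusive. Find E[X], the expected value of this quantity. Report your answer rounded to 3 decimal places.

5.010

Component means — 1: 4.5; 2: 6; 3: 4.5.
E[X] = 0.4·4.5 + 0.34·6 + 0.26·4.5 = 5.01.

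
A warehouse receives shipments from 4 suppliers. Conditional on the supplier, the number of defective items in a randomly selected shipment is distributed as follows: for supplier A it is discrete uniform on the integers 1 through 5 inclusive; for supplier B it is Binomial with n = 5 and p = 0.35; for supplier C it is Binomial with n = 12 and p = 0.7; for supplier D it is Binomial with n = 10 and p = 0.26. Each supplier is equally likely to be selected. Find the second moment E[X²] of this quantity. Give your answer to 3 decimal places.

24.241

For each component E[X²] = Var + (mean)², giving A: 11; B: 4.2; C: 73.08; D: 8.684.
Overall E[X²] = 0.25·11 + 0.25·4.2 + 0.25·73.08 + 0.25·8.684 = 24.241.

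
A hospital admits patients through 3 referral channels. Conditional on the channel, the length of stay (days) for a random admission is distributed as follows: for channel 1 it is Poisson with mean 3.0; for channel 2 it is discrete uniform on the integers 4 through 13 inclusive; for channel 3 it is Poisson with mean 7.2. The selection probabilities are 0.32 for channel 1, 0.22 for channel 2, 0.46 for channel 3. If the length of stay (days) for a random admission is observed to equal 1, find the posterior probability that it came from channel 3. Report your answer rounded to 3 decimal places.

Likelihoods P(X=1 | ·): 1: 0.149361; 2: 0; 3: 0.00537542.
Posterior ∝ prior × likelihood. Numerator for 3: 0.46·0.00537542 = 0.00247269.
Normalizing constant: 0.32·0.149361 + 0.22·0 + 0.46·0.00537542 = 0.0502683.
P(3 | observation) = 0.00247269 / 0.0502683 = 0.0491899.

0.049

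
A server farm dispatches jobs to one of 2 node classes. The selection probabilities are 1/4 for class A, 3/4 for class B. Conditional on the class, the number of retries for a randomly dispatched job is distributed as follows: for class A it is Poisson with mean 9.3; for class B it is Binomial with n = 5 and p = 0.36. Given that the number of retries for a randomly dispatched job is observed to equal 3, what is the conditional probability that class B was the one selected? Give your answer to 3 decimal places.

0.979

Likelihoods P(X=3 | ·): A: 0.0122563; B: 0.191103.
Posterior ∝ prior × likelihood. Numerator for B: 0.75·0.191103 = 0.143327.
Normalizing constant: 0.25·0.0122563 + 0.75·0.191103 = 0.146391.
P(B | observation) = 0.143327 / 0.146391 = 0.979069.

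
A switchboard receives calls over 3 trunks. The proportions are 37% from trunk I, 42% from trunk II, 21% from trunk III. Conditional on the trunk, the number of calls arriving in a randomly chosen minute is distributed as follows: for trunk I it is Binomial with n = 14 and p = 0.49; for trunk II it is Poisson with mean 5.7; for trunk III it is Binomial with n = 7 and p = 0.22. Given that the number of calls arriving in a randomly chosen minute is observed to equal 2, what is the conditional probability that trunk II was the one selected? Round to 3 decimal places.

0.263

Likelihoods P(X=2 | ·): I: 0.00676512; II: 0.0543552; III: 0.293452.
Posterior ∝ prior × likelihood. Numerator for II: 0.42·0.0543552 = 0.0228292.
Normalizing constant: 0.37·0.00676512 + 0.42·0.0543552 + 0.21·0.293452 = 0.0869573.
P(II | observation) = 0.0228292 / 0.0869573 = 0.262533.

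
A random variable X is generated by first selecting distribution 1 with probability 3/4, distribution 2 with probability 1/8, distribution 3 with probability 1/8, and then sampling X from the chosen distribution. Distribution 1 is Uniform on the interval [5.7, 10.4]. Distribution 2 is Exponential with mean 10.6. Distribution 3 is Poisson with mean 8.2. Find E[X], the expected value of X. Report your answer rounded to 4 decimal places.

Component means — 1: 8.05; 2: 10.6; 3: 8.2.
E[X] = 0.75·8.05 + 0.125·10.6 + 0.125·8.2 = 8.3875.

8.3875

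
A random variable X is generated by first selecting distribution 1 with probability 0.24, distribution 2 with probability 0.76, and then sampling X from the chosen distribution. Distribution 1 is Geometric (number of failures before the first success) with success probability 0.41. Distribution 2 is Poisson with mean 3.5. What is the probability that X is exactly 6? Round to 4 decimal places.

Conditional on each component, P(X = 6): 1: 0.017294; 2: 0.0770983.
By total probability, P(X = 6) = 0.24·0.017294 + 0.76·0.0770983 = 0.0627453.

0.0627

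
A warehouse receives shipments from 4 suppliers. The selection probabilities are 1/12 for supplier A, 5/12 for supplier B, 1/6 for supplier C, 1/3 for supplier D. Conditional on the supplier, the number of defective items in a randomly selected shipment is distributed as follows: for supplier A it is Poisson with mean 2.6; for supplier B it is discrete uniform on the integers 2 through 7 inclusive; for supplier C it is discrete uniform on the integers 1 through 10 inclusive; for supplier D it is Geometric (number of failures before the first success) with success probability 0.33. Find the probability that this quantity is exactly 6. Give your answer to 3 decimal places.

0.099

Conditional on each supplier, P(X = 6): A: 0.0318671; B: 0.166667; C: 0.1; D: 0.0298513.
By total probability, P(X = 6) = 0.0833333·0.0318671 + 0.416667·0.166667 + 0.166667·0.1 + 0.333333·0.0298513 = 0.0987171.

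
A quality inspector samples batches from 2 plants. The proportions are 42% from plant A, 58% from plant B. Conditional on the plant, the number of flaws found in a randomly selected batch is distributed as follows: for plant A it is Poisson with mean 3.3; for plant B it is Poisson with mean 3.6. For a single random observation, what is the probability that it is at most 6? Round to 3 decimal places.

Conditional on each plant, P(X ≤ 6): A: 0.949034; B: 0.926727.
By total probability, P(X ≤ 6) = 0.42·0.949034 + 0.58·0.926727 = 0.936096.

0.936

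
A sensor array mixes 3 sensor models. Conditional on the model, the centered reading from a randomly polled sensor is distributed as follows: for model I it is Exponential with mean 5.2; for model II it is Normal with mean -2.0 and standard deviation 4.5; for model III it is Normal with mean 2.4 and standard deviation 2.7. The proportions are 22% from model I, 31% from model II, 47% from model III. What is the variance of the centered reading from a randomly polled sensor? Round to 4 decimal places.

22.8195

Per component, I: μ=5.2, E[X²]=54.08; II: μ=-2, E[X²]=24.25; III: μ=2.4, E[X²]=13.05.
E[X] = 0.22·5.2 + 0.31·-2 + 0.47·2.4 = 1.652.
E[X²] = 0.22·54.08 + 0.31·24.25 + 0.47·13.05 = 25.5486.
Var(X) = E[X²] − (E[X])² = 25.5486 − 2.7291 = 22.8195.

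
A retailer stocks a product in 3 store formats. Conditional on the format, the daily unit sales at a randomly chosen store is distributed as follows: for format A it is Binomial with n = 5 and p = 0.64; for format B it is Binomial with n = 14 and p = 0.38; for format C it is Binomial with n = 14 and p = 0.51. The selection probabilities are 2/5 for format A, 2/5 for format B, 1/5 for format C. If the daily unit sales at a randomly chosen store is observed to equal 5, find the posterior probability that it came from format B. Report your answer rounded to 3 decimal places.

0.568

Likelihoods P(X=5 | ·): A: 0.107374; B: 0.214737; C: 0.112481.
Posterior ∝ prior × likelihood. Numerator for B: 0.4·0.214737 = 0.0858949.
Normalizing constant: 0.4·0.107374 + 0.4·0.214737 + 0.2·0.112481 = 0.151341.
P(B | observation) = 0.0858949 / 0.151341 = 0.567559.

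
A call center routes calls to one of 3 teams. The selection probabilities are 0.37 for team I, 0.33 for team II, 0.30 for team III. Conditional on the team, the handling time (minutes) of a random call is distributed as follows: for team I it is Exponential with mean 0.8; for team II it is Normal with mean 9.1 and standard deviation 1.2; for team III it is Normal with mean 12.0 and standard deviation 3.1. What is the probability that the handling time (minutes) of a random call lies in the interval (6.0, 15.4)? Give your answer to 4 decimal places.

0.5797

Conditional on each team, P(6.0 < X < 15.4): I: 0.00055308; II: 0.995107; III: 0.837164.
By total probability, P(6.0 < X < 15.4) = 0.37·0.00055308 + 0.33·0.995107 + 0.3·0.837164 = 0.579739.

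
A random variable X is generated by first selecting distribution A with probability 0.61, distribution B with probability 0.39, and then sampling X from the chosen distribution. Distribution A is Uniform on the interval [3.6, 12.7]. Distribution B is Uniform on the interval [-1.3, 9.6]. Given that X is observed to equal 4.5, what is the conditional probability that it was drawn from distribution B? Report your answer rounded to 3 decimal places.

0.348

Likelihoods f(4.5 | ·): A: 0.10989; B: 0.0917431.
Posterior ∝ prior × likelihood. Numerator for B: 0.39·0.0917431 = 0.0357798.
Normalizing constant: 0.61·0.10989 + 0.39·0.0917431 = 0.102813.
P(B | observation) = 0.0357798 / 0.102813 = 0.348009.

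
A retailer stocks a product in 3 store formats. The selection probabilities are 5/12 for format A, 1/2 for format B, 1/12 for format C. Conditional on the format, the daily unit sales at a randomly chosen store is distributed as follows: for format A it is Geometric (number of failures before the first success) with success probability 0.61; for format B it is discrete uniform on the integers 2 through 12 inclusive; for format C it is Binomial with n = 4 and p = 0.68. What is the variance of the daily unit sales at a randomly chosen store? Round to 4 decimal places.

Per component, A: μ=0.639344, E[X²]=1.45687; B: μ=7, E[X²]=59; C: μ=2.72, E[X²]=8.2688.
E[X] = 0.416667·0.639344 + 0.5·7 + 0.0833333·2.72 = 3.99306.
E[X²] = 0.416667·1.45687 + 0.5·59 + 0.0833333·8.2688 = 30.7961.
Var(X) = E[X²] − (E[X])² = 30.7961 − 15.9445 = 14.8516.

14.8516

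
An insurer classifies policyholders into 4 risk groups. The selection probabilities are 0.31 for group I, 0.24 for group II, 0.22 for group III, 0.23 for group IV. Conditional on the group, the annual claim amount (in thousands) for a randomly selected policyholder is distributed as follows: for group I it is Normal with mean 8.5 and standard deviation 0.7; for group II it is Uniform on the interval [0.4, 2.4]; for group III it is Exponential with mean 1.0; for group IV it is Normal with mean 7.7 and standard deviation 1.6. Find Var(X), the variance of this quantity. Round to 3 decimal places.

Per component, I: μ=8.5, E[X²]=72.74; II: μ=1.4, E[X²]=2.29333; III: μ=1, E[X²]=2; IV: μ=7.7, E[X²]=61.85.
E[X] = 0.31·8.5 + 0.24·1.4 + 0.22·1 + 0.23·7.7 = 4.962.
E[X²] = 0.31·72.74 + 0.24·2.29333 + 0.22·2 + 0.23·61.85 = 37.7653.
Var(X) = E[X²] − (E[X])² = 37.7653 − 24.6214 = 13.1439.

13.144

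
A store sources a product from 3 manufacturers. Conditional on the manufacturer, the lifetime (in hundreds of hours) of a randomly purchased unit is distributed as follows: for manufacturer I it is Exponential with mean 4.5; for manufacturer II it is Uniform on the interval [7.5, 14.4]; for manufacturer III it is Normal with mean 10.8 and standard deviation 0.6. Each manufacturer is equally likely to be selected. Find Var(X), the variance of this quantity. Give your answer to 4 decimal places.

17.2275

Per component, I: μ=4.5, E[X²]=40.5; II: μ=10.95, E[X²]=123.87; III: μ=10.8, E[X²]=117.
E[X] = 0.333333·4.5 + 0.333333·10.95 + 0.333333·10.8 = 8.75.
E[X²] = 0.333333·40.5 + 0.333333·123.87 + 0.333333·117 = 93.79.
Var(X) = E[X²] − (E[X])² = 93.79 − 76.5625 = 17.2275.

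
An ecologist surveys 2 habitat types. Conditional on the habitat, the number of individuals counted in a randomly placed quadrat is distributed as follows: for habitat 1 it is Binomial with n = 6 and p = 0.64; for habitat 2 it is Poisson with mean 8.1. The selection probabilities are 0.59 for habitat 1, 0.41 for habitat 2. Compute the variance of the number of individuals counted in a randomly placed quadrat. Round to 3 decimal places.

8.527

Per component, 1: μ=3.84, E[X²]=16.128; 2: μ=8.1, E[X²]=73.71.
E[X] = 0.59·3.84 + 0.41·8.1 = 5.5866.
E[X²] = 0.59·16.128 + 0.41·73.71 = 39.7366.
Var(X) = E[X²] − (E[X])² = 39.7366 − 31.2101 = 8.52652.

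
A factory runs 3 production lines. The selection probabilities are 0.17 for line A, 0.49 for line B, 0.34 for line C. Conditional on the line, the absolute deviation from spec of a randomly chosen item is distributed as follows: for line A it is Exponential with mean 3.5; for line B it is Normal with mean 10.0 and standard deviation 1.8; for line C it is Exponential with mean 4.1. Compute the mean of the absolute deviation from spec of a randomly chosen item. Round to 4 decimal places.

Component means — A: 3.5; B: 10; C: 4.1.
E[X] = 0.17·3.5 + 0.49·10 + 0.34·4.1 = 6.889.

6.8890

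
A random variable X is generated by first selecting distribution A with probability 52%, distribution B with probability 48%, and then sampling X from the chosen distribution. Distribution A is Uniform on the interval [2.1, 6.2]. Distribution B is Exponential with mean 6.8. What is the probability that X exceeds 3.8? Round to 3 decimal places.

0.579

Conditional on each component, P(X > 3.8): A: 0.585366; B: 0.571881.
By total probability, P(X > 3.8) = 0.52·0.585366 + 0.48·0.571881 = 0.578893.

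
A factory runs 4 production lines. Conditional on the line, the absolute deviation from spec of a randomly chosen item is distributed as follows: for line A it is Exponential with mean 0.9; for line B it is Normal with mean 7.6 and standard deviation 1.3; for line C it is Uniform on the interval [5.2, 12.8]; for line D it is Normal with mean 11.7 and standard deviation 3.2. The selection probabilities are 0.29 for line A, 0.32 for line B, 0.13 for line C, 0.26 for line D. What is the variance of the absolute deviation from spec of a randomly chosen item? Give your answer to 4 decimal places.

21.2243

Per component, A: μ=0.9, E[X²]=1.62; B: μ=7.6, E[X²]=59.45; C: μ=9, E[X²]=85.8133; D: μ=11.7, E[X²]=147.13.
E[X] = 0.29·0.9 + 0.32·7.6 + 0.13·9 + 0.26·11.7 = 6.905.
E[X²] = 0.29·1.62 + 0.32·59.45 + 0.13·85.8133 + 0.26·147.13 = 68.9033.
Var(X) = E[X²] − (E[X])² = 68.9033 − 47.679 = 21.2243.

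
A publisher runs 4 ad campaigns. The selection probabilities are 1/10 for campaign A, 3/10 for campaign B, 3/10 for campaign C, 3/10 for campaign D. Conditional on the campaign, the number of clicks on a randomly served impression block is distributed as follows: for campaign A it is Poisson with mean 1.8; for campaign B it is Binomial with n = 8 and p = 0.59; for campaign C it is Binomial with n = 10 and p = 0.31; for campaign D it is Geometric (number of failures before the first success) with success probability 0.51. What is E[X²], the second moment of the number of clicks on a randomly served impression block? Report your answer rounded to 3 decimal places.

For each component E[X²] = Var + (mean)², giving A: 5.04; B: 24.2136; C: 11.749; D: 2.807.
Overall E[X²] = 0.1·5.04 + 0.3·24.2136 + 0.3·11.749 + 0.3·2.807 = 12.1349.

12.135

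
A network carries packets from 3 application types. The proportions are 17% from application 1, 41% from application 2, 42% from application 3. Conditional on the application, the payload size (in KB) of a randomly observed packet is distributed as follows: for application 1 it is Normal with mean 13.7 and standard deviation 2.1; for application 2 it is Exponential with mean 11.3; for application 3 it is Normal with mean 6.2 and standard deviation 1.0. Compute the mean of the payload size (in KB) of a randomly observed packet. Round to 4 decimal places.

Component means — 1: 13.7; 2: 11.3; 3: 6.2.
E[X] = 0.17·13.7 + 0.41·11.3 + 0.42·6.2 = 9.566.

9.5660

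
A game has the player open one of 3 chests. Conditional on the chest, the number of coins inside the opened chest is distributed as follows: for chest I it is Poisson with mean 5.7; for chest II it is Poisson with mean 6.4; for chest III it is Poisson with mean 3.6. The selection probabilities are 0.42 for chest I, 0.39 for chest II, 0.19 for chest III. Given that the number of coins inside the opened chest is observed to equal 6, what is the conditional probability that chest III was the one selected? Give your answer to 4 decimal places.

0.1086

Likelihoods P(X=6 | ·): I: 0.159382; II: 0.158585; III: 0.0826081.
Posterior ∝ prior × likelihood. Numerator for III: 0.19·0.0826081 = 0.0156955.
Normalizing constant: 0.42·0.159382 + 0.39·0.158585 + 0.19·0.0826081 = 0.144484.
P(III | observation) = 0.0156955 / 0.144484 = 0.108632.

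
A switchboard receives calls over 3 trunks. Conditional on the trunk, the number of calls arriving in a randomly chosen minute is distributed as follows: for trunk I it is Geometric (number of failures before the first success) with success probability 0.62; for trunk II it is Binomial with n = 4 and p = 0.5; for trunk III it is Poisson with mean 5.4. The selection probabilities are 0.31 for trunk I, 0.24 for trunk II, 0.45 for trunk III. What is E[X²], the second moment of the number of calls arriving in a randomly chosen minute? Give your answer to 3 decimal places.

17.175

For each component E[X²] = Var + (mean)², giving I: 1.3642; II: 5; III: 34.56.
Overall E[X²] = 0.31·1.3642 + 0.24·5 + 0.45·34.56 = 17.1749.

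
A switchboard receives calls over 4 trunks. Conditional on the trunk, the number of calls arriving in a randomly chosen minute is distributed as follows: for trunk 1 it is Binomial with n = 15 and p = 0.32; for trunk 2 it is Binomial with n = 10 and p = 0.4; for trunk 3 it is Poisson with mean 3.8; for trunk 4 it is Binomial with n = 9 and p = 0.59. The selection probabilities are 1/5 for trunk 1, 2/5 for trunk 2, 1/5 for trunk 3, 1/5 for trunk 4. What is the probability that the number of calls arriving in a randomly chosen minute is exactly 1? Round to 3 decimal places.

Conditional on each trunk, P(X = 1): 1: 0.0216953; 2: 0.0403108; 3: 0.0850089; 4: 0.00424.
By total probability, P(X = 1) = 0.2·0.0216953 + 0.4·0.0403108 + 0.2·0.0850089 + 0.2·0.00424 = 0.0383132.

0.038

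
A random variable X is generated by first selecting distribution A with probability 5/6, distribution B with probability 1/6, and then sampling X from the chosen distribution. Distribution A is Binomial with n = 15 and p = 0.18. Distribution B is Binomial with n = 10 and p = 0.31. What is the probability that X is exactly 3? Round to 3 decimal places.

0.249

Conditional on each component, P(X = 3): A: 0.245242; B: 0.266201.
By total probability, P(X = 3) = 0.833333·0.245242 + 0.166667·0.266201 = 0.248735.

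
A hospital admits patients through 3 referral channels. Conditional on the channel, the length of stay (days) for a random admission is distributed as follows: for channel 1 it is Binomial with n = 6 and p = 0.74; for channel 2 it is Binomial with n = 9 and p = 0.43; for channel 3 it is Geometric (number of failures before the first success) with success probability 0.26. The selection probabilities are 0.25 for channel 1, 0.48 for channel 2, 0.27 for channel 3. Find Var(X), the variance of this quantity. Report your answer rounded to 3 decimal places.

Per component, 1: μ=4.44, E[X²]=20.868; 2: μ=3.87, E[X²]=17.1828; 3: μ=2.84615, E[X²]=19.0473.
E[X] = 0.25·4.44 + 0.48·3.87 + 0.27·2.84615 = 3.73606.
E[X²] = 0.25·20.868 + 0.48·17.1828 + 0.27·19.0473 = 18.6075.
Var(X) = E[X²] − (E[X])² = 18.6075 − 13.9582 = 4.64937.

4.649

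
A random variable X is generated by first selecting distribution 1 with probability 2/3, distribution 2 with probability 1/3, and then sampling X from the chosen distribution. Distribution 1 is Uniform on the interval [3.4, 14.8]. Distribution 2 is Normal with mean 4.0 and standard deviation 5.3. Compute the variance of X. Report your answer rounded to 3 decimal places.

Per component, 1: μ=9.1, E[X²]=93.64; 2: μ=4, E[X²]=44.09.
E[X] = 0.666667·9.1 + 0.333333·4 = 7.4.
E[X²] = 0.666667·93.64 + 0.333333·44.09 = 77.1233.
Var(X) = E[X²] − (E[X])² = 77.1233 − 54.76 = 22.3633.

22.363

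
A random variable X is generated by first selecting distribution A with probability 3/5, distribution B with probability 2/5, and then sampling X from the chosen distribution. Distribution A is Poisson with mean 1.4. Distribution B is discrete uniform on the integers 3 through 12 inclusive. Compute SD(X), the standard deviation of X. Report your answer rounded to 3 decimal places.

Per component, A: μ=1.4, E[X²]=3.36; B: μ=7.5, E[X²]=64.5.
E[X] = 0.6·1.4 + 0.4·7.5 = 3.84.
E[X²] = 0.6·3.36 + 0.4·64.5 = 27.816.
Var(X) = E[X²] − (E[X])² = 27.816 − 14.7456 = 13.0704.
SD(X) = √13.0704 = 3.6153.

3.615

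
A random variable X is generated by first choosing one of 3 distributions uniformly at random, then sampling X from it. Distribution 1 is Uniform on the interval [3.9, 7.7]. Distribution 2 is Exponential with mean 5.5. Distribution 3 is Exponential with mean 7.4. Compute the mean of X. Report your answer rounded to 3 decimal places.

6.233

Component means — 1: 5.8; 2: 5.5; 3: 7.4.
E[X] = 0.333333·5.8 + 0.333333·5.5 + 0.333333·7.4 = 6.23333.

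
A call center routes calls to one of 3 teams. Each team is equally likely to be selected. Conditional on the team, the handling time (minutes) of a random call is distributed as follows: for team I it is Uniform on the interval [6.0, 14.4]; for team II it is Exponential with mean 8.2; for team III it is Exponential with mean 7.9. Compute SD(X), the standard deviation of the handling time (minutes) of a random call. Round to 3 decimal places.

Per component, I: μ=10.2, E[X²]=109.92; II: μ=8.2, E[X²]=134.48; III: μ=7.9, E[X²]=124.82.
E[X] = 0.333333·10.2 + 0.333333·8.2 + 0.333333·7.9 = 8.76667.
E[X²] = 0.333333·109.92 + 0.333333·134.48 + 0.333333·124.82 = 123.073.
Var(X) = E[X²] − (E[X])² = 123.073 − 76.8544 = 46.2189.
SD(X) = √46.2189 = 6.79845.

6.798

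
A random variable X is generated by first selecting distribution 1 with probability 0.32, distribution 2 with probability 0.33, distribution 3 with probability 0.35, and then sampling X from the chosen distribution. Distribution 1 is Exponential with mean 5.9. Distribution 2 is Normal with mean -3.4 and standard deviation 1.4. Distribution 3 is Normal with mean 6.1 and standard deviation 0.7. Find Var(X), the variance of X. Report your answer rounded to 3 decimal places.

31.519

Per component, 1: μ=5.9, E[X²]=69.62; 2: μ=-3.4, E[X²]=13.52; 3: μ=6.1, E[X²]=37.7.
E[X] = 0.32·5.9 + 0.33·-3.4 + 0.35·6.1 = 2.901.
E[X²] = 0.32·69.62 + 0.33·13.52 + 0.35·37.7 = 39.935.
Var(X) = E[X²] − (E[X])² = 39.935 − 8.4158 = 31.5192.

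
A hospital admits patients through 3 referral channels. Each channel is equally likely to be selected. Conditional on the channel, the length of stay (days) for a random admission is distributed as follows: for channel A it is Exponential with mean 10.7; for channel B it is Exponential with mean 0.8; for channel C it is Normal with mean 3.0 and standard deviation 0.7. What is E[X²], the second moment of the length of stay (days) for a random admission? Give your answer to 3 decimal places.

79.917

For each component E[X²] = Var + (mean)², giving A: 228.98; B: 1.28; C: 9.49.
Overall E[X²] = 0.333333·228.98 + 0.333333·1.28 + 0.333333·9.49 = 79.9167.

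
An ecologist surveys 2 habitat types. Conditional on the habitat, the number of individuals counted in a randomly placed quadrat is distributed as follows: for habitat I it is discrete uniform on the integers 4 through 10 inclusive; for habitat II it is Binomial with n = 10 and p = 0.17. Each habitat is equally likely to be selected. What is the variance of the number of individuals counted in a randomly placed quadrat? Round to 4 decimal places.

Per component, I: μ=7, E[X²]=53; II: μ=1.7, E[X²]=4.301.
E[X] = 0.5·7 + 0.5·1.7 = 4.35.
E[X²] = 0.5·53 + 0.5·4.301 = 28.6505.
Var(X) = E[X²] − (E[X])² = 28.6505 − 18.9225 = 9.728.

9.7280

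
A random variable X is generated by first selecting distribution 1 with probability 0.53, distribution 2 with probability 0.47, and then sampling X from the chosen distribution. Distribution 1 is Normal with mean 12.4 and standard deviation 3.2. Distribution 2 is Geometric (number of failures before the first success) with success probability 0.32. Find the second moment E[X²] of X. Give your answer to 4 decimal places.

For each component E[X²] = Var + (mean)², giving 1: 164; 2: 11.1562.
Overall E[X²] = 0.53·164 + 0.47·11.1562 = 92.1634.

92.1634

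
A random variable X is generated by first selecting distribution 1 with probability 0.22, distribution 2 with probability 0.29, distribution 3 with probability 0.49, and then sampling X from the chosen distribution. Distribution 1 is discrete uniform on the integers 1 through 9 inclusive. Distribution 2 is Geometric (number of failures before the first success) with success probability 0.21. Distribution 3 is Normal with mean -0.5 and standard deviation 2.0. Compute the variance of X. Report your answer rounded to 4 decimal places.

Per component, 1: μ=5, E[X²]=31.6667; 2: μ=3.7619, E[X²]=32.0658; 3: μ=-0.5, E[X²]=4.25.
E[X] = 0.22·5 + 0.29·3.7619 + 0.49·-0.5 = 1.94595.
E[X²] = 0.22·31.6667 + 0.29·32.0658 + 0.49·4.25 = 18.3482.
Var(X) = E[X²] − (E[X])² = 18.3482 − 3.78673 = 14.5615.

14.5615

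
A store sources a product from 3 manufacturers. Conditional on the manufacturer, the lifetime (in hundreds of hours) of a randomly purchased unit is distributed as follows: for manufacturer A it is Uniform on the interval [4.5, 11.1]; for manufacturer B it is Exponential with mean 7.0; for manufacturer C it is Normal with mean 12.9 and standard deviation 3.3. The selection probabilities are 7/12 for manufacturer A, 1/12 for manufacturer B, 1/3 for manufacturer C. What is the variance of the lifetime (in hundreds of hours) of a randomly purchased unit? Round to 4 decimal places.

15.8864

Per component, A: μ=7.8, E[X²]=64.47; B: μ=7, E[X²]=98; C: μ=12.9, E[X²]=177.3.
E[X] = 0.583333·7.8 + 0.0833333·7 + 0.333333·12.9 = 9.43333.
E[X²] = 0.583333·64.47 + 0.0833333·98 + 0.333333·177.3 = 104.874.
Var(X) = E[X²] − (E[X])² = 104.874 − 88.9878 = 15.8864.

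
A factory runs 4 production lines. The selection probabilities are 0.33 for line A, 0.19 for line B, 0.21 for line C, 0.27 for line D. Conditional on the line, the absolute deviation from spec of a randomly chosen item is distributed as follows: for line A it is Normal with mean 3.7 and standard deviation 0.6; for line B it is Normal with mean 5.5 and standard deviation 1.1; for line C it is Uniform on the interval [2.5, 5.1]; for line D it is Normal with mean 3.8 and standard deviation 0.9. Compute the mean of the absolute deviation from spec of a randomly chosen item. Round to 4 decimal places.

Component means — A: 3.7; B: 5.5; C: 3.8; D: 3.8.
E[X] = 0.33·3.7 + 0.19·5.5 + 0.21·3.8 + 0.27·3.8 = 4.09.

4.0900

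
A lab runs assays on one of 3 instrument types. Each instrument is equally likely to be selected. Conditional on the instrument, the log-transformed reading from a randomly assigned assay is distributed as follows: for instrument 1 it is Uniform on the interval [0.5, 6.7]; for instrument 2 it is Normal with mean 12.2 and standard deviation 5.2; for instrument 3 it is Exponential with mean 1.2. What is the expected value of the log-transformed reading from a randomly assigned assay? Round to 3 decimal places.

5.667

Component means — 1: 3.6; 2: 12.2; 3: 1.2.
E[X] = 0.333333·3.6 + 0.333333·12.2 + 0.333333·1.2 = 5.66667.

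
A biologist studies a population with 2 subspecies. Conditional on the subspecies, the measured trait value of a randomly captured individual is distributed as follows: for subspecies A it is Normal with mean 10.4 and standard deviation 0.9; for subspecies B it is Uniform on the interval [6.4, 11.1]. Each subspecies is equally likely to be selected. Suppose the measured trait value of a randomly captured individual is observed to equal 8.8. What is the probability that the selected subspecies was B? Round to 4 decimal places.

Likelihoods f(8.8 | ·): A: 0.0912799; B: 0.212766.
Posterior ∝ prior × likelihood. Numerator for B: 0.5·0.212766 = 0.106383.
Normalizing constant: 0.5·0.0912799 + 0.5·0.212766 = 0.152023.
P(B | observation) = 0.106383 / 0.152023 = 0.699783.

0.6998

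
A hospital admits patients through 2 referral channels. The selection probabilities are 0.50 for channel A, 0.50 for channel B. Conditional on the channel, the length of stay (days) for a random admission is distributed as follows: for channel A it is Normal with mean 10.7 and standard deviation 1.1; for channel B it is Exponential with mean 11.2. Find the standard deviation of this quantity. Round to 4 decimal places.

7.9616

Per component, A: μ=10.7, E[X²]=115.7; B: μ=11.2, E[X²]=250.88.
E[X] = 0.5·10.7 + 0.5·11.2 = 10.95.
E[X²] = 0.5·115.7 + 0.5·250.88 = 183.29.
Var(X) = E[X²] − (E[X])² = 183.29 − 119.902 = 63.3875.
SD(X) = √63.3875 = 7.96163.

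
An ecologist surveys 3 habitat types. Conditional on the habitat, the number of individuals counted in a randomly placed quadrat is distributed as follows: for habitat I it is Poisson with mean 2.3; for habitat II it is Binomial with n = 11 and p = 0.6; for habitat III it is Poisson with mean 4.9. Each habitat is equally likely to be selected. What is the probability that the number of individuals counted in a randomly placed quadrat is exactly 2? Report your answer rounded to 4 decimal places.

Conditional on each habitat, P(X = 2): I: 0.265185; II: 0.00519045; III: 0.0893962.
By total probability, P(X = 2) = 0.333333·0.265185 + 0.333333·0.00519045 + 0.333333·0.0893962 = 0.119924.

0.1199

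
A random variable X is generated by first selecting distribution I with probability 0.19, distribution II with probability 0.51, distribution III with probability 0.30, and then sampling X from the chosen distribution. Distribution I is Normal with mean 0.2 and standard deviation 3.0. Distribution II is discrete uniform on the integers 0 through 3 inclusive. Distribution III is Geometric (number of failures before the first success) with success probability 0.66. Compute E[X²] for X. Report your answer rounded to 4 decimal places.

For each component E[X²] = Var + (mean)², giving I: 9.04; II: 3.5; III: 1.04591.
Overall E[X²] = 0.19·9.04 + 0.51·3.5 + 0.3·1.04591 = 3.81637.

3.8164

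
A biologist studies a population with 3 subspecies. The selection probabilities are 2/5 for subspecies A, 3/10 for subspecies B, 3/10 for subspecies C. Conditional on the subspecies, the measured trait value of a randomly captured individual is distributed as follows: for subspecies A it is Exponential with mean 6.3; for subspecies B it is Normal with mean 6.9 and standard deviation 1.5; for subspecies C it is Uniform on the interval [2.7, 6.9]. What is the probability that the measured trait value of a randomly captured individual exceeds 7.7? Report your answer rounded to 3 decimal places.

0.207

Conditional on each subspecies, P(X > 7.7): A: 0.294575; B: 0.296901; C: 0.
By total probability, P(X > 7.7) = 0.4·0.294575 + 0.3·0.296901 + 0.3·0 = 0.2069.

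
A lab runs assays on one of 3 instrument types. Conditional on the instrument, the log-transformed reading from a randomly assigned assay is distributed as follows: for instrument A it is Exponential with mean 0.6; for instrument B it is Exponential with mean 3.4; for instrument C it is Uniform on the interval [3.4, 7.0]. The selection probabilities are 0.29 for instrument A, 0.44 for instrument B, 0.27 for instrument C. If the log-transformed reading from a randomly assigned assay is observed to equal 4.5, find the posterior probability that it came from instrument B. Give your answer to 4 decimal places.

0.3140

Likelihoods f(4.5 | ·): A: 0.000921807; B: 0.0782924; C: 0.277778.
Posterior ∝ prior × likelihood. Numerator for B: 0.44·0.0782924 = 0.0344487.
Normalizing constant: 0.29·0.000921807 + 0.44·0.0782924 + 0.27·0.277778 = 0.109716.
P(B | observation) = 0.0344487 / 0.109716 = 0.31398.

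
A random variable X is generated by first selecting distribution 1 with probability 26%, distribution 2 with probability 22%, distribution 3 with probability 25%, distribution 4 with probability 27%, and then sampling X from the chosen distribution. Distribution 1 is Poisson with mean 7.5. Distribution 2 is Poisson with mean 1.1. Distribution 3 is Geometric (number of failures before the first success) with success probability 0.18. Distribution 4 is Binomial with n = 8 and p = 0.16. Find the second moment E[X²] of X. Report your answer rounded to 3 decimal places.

For each component E[X²] = Var + (mean)², giving 1: 63.75; 2: 2.31; 3: 46.0617; 4: 2.7136.
Overall E[X²] = 0.26·63.75 + 0.22·2.31 + 0.25·46.0617 + 0.27·2.7136 = 29.3313.

29.331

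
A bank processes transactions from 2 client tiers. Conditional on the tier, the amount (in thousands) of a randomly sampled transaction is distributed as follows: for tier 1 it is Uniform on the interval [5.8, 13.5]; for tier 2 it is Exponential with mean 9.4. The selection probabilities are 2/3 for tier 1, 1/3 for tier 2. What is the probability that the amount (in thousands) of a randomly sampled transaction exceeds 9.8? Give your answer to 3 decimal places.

Conditional on each tier, P(X > 9.8): 1: 0.480519; 2: 0.352553.
By total probability, P(X > 9.8) = 0.666667·0.480519 + 0.333333·0.352553 = 0.437864.

0.438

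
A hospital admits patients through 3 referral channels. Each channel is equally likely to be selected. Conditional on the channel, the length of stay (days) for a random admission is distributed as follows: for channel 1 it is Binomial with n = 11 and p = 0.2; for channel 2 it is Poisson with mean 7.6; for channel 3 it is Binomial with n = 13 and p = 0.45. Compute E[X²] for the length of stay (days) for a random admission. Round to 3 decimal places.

For each component E[X²] = Var + (mean)², giving 1: 6.6; 2: 65.36; 3: 37.44.
Overall E[X²] = 0.333333·6.6 + 0.333333·65.36 + 0.333333·37.44 = 36.4667.

36.467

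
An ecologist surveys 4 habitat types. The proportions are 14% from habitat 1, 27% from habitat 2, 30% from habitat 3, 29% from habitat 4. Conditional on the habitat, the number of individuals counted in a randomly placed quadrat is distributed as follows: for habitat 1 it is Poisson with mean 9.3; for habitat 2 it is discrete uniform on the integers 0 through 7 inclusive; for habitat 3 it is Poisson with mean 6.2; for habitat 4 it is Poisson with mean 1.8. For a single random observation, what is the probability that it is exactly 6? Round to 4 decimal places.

Conditional on each habitat, P(X = 6): 1: 0.0821536; 2: 0.125; 3: 0.1601; 4: 0.00780859.
By total probability, P(X = 6) = 0.14·0.0821536 + 0.27·0.125 + 0.3·0.1601 + 0.29·0.00780859 = 0.095546.

0.0955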